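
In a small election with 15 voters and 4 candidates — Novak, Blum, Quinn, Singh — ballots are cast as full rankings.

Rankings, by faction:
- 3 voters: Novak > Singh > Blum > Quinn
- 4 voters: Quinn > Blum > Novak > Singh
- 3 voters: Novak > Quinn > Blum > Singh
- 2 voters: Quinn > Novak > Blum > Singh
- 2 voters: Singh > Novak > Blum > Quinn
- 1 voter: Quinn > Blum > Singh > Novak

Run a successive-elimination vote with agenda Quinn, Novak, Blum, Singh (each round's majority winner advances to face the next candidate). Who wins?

Round 1: Quinn vs Novak — 7–8, Novak advances.
Round 2: Novak vs Blum — 10–5, Novak advances.
Round 3: Novak vs Singh — 12–3, Novak advances.
The agenda winner is Novak.

Novak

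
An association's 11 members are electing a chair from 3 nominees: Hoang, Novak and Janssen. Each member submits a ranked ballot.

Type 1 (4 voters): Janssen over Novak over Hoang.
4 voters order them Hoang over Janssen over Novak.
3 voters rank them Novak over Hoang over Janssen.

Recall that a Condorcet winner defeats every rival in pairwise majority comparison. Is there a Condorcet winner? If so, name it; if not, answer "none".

none

Check each pair by majority over 11 ballots:
Hoang vs Novak: Hoang is ranked higher on 4 ballots, Novak on 7. Novak wins 7–4.
Hoang vs Janssen: Hoang, 7–4.
Novak–Janssen: Janssen 8–3.
Each candidate drops at least one matchup (Hoang loses to Novak; Novak loses to Janssen; Janssen loses to Hoang); the cycle Hoang beats Janssen beats Novak beats Hoang rules out a Condorcet winner.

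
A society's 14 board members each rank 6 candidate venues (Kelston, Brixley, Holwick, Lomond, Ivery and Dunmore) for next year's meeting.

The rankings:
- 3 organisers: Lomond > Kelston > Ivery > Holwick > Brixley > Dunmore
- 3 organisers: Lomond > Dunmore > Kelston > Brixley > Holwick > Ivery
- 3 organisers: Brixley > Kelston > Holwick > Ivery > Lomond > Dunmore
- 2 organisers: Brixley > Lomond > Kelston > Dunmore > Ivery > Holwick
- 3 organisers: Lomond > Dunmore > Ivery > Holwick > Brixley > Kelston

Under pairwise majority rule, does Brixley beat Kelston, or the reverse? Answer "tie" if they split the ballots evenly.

Ballots ranking Brixley above Kelston: 3 + 2 + 3 = 8.
Ballots ranking Kelston above Brixley: 14 − 8 = 6.
Brixley wins the head-to-head 8–6.

Brixley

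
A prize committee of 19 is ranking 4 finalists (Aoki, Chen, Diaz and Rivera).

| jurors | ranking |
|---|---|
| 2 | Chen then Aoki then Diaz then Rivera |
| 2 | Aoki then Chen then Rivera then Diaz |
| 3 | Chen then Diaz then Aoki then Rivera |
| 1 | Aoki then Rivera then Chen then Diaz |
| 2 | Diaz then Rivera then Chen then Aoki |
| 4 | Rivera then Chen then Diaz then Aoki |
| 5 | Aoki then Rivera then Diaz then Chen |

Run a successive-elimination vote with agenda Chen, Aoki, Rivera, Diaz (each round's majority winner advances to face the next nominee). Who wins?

Rivera

Round 1: Chen vs Aoki — 11–8, Chen advances.
Round 2: Chen vs Rivera — 7–12, Rivera advances.
Round 3: Rivera vs Diaz — 12–7, Rivera advances.
The agenda winner is Rivera.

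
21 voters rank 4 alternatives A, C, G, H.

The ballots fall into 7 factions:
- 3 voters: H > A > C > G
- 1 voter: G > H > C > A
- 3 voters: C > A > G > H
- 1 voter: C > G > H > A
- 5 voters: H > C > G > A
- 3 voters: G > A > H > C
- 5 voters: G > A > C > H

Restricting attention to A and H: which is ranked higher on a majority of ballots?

Ballots ranking A above H: 3 + 3 + 5 = 11.
Ballots ranking H above A: 21 − 11 = 10.
A wins the head-to-head 11–10.

A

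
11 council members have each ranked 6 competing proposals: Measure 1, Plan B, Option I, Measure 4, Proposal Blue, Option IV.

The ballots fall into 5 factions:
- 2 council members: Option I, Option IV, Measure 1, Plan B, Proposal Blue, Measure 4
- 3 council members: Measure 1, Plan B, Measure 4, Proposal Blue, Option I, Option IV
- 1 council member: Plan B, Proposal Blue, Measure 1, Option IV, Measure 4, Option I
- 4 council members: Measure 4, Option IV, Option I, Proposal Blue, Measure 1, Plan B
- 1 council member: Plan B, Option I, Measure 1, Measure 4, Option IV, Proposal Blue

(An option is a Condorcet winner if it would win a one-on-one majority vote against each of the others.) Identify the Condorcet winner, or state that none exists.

Pairwise majorities:
Measure 1–Plan B: Measure 1 9–2.
Measure 1–Option I: Option I 7–4.
Measure 1–Measure 4: Measure 1 7–4.
Measure 1 vs Proposal Blue: Measure 1, 6–5.
Measure 1 vs Option IV: Option IV, 6–5.
Plan B vs Option I: Option I, 6–5.
Plan B vs Measure 4: Plan B wins 7–4.
Plan B vs Proposal Blue: Plan B wins 7–4.
Plan B vs Option IV: Option IV, 6–5.
Option I vs Measure 4: Measure 4, 8–3.
Option I vs Proposal Blue: Option I wins 7–4.
Option I–Option IV: Option I 6–5.
Measure 4–Proposal Blue: Measure 4 8–3.
Measure 4 vs Option IV: Measure 4, 8–3.
Proposal Blue vs Option IV: Option IV, 7–4.
Every option loses at least once (Measure 1 loses to Option I; Plan B loses to Measure 1; Option I loses to Measure 4; Measure 4 loses to Measure 1; Proposal Blue loses to Measure 1; Option IV loses to Option I). The majority relation contains the cycle Measure 1 beats Measure 4 beats Option I beats Measure 1, so there is no Condorcet winner.

none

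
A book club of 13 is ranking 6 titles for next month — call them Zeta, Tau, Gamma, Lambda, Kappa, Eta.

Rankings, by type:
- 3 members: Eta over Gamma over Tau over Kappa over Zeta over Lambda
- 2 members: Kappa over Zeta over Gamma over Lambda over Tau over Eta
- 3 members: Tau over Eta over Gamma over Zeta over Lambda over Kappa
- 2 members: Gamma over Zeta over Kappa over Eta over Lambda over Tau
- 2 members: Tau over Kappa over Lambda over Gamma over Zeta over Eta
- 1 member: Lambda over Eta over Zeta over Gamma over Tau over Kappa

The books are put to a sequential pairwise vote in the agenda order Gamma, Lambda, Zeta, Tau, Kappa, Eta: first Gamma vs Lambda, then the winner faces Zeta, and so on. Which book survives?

Eta

Round 1: Gamma vs Lambda — 10–3, Gamma advances.
Round 2: Gamma vs Zeta — 10–3, Gamma advances.
Round 3: Gamma vs Tau — 8–5, Gamma advances.
Round 4: Gamma vs Kappa — 9–4, Gamma advances.
Round 5: Gamma vs Eta — 6–7, Eta advances.
Eta survives the agenda.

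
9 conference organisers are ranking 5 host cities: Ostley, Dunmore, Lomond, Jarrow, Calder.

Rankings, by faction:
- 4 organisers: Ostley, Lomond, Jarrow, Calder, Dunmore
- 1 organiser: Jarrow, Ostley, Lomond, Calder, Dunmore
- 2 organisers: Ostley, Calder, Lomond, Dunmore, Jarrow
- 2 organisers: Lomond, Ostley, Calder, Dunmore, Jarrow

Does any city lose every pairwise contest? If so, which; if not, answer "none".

Head-to-head results (9 organisers):
Ostley vs Dunmore: 4+1+2+2 = 9 for Ostley, 0 for Dunmore — Ostley by 9–0.
Ostley vs Lomond: 4+1+2 = 7 for Ostley, 2 for Lomond — Ostley by 7–2.
Ostley vs Jarrow: Ostley, 8–1.
Ostley vs Calder: 9 to 0, Ostley.
Dunmore vs Lomond: Lomond wins 9–0.
Dunmore vs Jarrow: Jarrow, 5–4.
Dunmore–Calder: Calder 9–0.
Lomond vs Jarrow: Lomond, 8–1.
Lomond vs Calder: Lomond, 7–2.
Jarrow–Calder: Jarrow 5–4.
Dunmore loses to every other city — it is the Condorcet loser.

Dunmore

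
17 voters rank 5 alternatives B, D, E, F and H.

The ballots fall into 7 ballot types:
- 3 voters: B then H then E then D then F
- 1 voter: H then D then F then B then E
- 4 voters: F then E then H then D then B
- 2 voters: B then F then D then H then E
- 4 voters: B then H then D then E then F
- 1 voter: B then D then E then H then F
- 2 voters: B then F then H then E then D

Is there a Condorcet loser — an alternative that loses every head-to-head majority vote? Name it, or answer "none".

Head-to-head results (17 voters):
B vs D: B, 12–5.
B vs E: B, 13–4.
B vs F: B, 12–5.
B–H: B 12–5.
D vs E: E, 9–8.
D vs F: 3+1+4+1 = 9 for D, 8 for F — D by 9–8.
D vs H: 3 to 14, H.
E vs F: 3+4+1 = 8 for E, 9 for F — F by 9–8.
E vs H: H wins 12–5.
F vs H: 8 to 9, H.
Each alternative has at least one pairwise win (B beats D; D beats F; E beats D; F beats E; H beats D) — no Condorcet loser.

none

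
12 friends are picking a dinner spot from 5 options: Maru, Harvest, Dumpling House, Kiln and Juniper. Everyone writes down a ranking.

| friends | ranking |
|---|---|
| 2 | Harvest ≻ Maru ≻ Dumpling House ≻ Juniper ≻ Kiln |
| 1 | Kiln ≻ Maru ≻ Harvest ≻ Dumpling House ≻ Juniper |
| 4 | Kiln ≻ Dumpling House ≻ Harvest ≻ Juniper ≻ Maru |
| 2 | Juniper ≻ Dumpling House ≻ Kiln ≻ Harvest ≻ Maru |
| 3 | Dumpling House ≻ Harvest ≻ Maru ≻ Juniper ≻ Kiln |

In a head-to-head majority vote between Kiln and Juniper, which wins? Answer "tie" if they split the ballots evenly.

Juniper

Ballots ranking Kiln above Juniper: 1 + 4 = 5.
Ballots ranking Juniper above Kiln: 12 − 5 = 7.
Juniper wins the head-to-head 7–5.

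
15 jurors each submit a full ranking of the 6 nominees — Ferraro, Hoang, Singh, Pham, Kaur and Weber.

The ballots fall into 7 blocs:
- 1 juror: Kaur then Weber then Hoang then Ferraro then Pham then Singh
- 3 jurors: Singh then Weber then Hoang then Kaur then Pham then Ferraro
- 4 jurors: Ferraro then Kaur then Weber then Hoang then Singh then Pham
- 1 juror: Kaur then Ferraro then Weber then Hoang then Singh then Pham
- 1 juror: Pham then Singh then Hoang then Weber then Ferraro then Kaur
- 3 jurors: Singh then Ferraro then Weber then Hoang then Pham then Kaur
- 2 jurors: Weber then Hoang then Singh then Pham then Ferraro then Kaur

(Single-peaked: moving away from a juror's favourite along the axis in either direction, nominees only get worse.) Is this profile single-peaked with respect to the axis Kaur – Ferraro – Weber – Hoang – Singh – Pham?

no

Axis positions: Kaur=1, Ferraro=2, Weber=3, Hoang=4, Singh=5, Pham=6.
Bloc 1: ranking walks positions 1-3-4-2-6-5; Weber is ranked above Ferraro even though Ferraro lies between Weber and the peak Kaur on the axis — preferences dip and rise again. Not single-peaked.
Bloc 2: ranking walks positions 5-3-4-1-6-2; Weber is ranked above Hoang even though Hoang lies between Weber and the peak Singh on the axis — preferences dip and rise again. Not single-peaked.
Bloc 3 (peak Ferraro at position 2): ranking walks positions 2-1-3-4-5-6, expanding outward from the peak — single-peaked.
Bloc 4 (peak Kaur at position 1): ranking walks positions 1-2-3-4-5-6, expanding outward from the peak — single-peaked.
Bloc 5 (peak Pham at position 6): ranking walks positions 6-5-4-3-2-1, expanding outward from the peak — single-peaked.
Bloc 6: ranking walks positions 5-2-3-4-6-1; Ferraro is ranked above Hoang even though Hoang lies between Ferraro and the peak Singh on the axis — preferences dip and rise again. Not single-peaked.
Bloc 7 (peak Weber at position 3): ranking walks positions 3-4-5-6-2-1, expanding outward from the peak — single-peaked.
Bloc 1 violates single-peakedness, so the profile is not single-peaked on this axis.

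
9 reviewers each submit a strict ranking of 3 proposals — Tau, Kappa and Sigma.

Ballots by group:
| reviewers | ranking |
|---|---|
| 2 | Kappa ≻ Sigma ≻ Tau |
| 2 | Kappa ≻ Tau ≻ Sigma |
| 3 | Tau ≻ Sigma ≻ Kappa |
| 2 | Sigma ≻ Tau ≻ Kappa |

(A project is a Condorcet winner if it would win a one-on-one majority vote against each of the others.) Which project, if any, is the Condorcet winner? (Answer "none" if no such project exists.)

Tau

Check each pair by majority over 9 ballots:
Tau vs Kappa: 5 to 4, Tau.
Tau vs Sigma: Tau is ranked higher on 2+3 = 5 ballots, Sigma on 4. Tau wins 5–4.
Kappa vs Sigma: Kappa preferred on 2+2 = 4 ballots; Sigma wins 5–4.
Tau beats each of Kappa, Sigma — Tau is the Condorcet winner.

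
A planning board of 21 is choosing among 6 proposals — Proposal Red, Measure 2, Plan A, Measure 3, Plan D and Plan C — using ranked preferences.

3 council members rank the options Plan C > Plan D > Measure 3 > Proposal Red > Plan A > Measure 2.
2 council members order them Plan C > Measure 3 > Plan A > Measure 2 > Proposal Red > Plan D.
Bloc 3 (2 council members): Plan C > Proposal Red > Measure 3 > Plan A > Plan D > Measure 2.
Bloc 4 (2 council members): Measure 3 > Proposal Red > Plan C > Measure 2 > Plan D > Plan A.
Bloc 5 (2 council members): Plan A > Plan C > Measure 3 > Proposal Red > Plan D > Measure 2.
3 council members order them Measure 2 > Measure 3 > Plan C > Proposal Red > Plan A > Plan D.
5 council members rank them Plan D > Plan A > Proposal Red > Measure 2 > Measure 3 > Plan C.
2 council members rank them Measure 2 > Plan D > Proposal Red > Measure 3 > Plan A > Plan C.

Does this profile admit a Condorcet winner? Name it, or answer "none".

Measure 3

Pairwise majorities:
Proposal Red vs Measure 2: 3+2+2+2+5 = 14 for Proposal Red, 7 for Measure 2 — Proposal Red by 14–7.
Proposal Red vs Plan A: Proposal Red preferred on 3+2+2+3+2 = 12 ballots; Proposal Red wins 12–9.
Proposal Red vs Measure 3: Proposal Red is ranked higher on 2+5+2 = 9 ballots, Measure 3 on 12. Measure 3 wins 12–9.
Proposal Red vs Plan D: Proposal Red is ranked higher on 2+2+2+2+3 = 11 ballots, Plan D on 10. Proposal Red wins 11–10.
Proposal Red vs Plan C: 9 to 12, Plan C.
Measure 2 vs Plan A: 7 to 14, Plan A.
Measure 2 vs Measure 3: Measure 2 preferred on 3+5+2 = 10 ballots; Measure 3 wins 11–10.
Measure 2 vs Plan D: 9 to 12, Plan D.
Measure 2 vs Plan C: 3+5+2 = 10 for Measure 2, 11 for Plan C — Plan C by 11–10.
Plan A vs Measure 3: Plan A preferred on 2+5 = 7 ballots; Measure 3 wins 14–7.
Plan A vs Plan D: Plan A preferred on 2+2+2+3 = 9 ballots; Plan D wins 12–9.
Plan A vs Plan C: 2+5+2 = 9 for Plan A, 12 for Plan C — Plan C by 12–9.
Measure 3 vs Plan D: Measure 3 is ranked higher on 2+2+2+2+3 = 11 ballots, Plan D on 10. Measure 3 wins 11–10.
Measure 3 vs Plan C: 2+3+5+2 = 12 for Measure 3, 9 for Plan C — Measure 3 by 12–9.
Plan D vs Plan C: 5+2 = 7 for Plan D, 14 for Plan C — Plan C by 14–7.
Measure 3 wins every pairwise contest, so Measure 3 is the Condorcet winner.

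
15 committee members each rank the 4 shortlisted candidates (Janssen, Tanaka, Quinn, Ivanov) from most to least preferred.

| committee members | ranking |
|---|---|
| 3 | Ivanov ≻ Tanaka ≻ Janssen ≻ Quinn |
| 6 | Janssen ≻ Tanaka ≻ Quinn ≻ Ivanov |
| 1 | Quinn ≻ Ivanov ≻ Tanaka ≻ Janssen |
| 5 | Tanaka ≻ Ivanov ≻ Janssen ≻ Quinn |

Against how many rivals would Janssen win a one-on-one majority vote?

1

Janssen against each rival (15 committee members):
Janssen vs Tanaka: Tanaka wins 9–6.
Janssen vs Quinn: Janssen, 14–1.
Janssen vs Ivanov: Ivanov wins 9–6.
Janssen beats Quinn; loses to Tanaka, Ivanov — 1 pairwise win.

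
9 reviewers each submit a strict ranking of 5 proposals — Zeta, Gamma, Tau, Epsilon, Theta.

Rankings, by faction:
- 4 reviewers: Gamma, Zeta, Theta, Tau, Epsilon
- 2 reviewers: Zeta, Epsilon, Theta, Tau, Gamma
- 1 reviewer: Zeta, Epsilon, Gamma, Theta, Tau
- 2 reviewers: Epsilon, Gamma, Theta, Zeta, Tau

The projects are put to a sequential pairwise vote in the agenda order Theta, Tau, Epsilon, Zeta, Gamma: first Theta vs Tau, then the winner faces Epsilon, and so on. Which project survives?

Gamma

Round 1: Theta vs Tau — 9–0, Theta advances.
Round 2: Theta vs Epsilon — 4–5, Epsilon advances.
Round 3: Epsilon vs Zeta — 2–7, Zeta advances.
Round 4: Zeta vs Gamma — 3–6, Gamma advances.
The agenda winner is Gamma.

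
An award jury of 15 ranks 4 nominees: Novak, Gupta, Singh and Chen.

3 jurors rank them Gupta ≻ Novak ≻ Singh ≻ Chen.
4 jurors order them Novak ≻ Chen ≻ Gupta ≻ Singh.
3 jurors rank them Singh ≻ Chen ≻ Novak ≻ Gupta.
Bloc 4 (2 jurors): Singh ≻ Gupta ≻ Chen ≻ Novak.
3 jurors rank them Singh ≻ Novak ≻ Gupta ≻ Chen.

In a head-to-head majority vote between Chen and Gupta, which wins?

Gupta

Ballots ranking Chen above Gupta: 4 + 3 = 7.
Ballots ranking Gupta above Chen: 15 − 7 = 8.
Gupta wins the head-to-head 8–7.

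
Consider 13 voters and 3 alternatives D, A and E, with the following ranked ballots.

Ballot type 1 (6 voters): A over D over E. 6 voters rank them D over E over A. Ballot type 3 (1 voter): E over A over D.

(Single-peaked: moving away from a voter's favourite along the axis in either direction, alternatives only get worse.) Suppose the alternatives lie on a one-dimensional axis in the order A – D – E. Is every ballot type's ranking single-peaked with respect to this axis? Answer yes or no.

Axis positions: A=1, D=2, E=3.
Ballot type 1 (peak A at position 1): ranking walks positions 1-2-3, expanding outward from the peak — single-peaked.
Ballot type 2 (peak D at position 2): ranking walks positions 2-3-1, expanding outward from the peak — single-peaked.
Ballot type 3: ranking walks positions 3-1-2; A is ranked above D even though D lies between A and the peak E on the axis — preferences dip and rise again. Not single-peaked.
Ballot type 3 violates single-peakedness, so the profile is not single-peaked on this axis.

no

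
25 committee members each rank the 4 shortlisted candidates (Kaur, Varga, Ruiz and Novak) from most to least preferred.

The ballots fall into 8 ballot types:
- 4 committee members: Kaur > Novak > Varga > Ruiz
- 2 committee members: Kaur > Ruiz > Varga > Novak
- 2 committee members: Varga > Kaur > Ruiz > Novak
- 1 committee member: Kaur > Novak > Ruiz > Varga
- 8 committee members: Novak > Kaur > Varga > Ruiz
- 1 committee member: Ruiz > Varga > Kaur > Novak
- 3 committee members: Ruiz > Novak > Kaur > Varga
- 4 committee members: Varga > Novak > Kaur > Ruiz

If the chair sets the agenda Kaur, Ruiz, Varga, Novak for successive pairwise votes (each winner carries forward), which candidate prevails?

Novak

Round 1: Kaur vs Ruiz — 21–4, Kaur advances.
Round 2: Kaur vs Varga — 18–7, Kaur advances.
Round 3: Kaur vs Novak — 10–15, Novak advances.
Novak survives the agenda.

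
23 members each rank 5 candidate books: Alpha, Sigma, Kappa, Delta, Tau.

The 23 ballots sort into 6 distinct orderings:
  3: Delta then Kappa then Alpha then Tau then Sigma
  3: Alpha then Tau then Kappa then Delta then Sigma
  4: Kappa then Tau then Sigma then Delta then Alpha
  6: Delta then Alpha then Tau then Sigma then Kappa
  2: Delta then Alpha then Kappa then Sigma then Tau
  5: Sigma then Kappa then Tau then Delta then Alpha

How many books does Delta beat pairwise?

2

Delta against each rival (23 members):
Delta vs Alpha: Delta is ranked higher on 3+4+6+2+5 = 20 ballots, Alpha on 3. Delta wins 20–3.
Delta vs Sigma: 3+3+6+2 = 14 for Delta, 9 for Sigma — Delta by 14–9.
Delta vs Kappa: Delta preferred on 3+6+2 = 11 ballots; Kappa wins 12–11.
Delta vs Tau: 11 to 12, Tau.
Delta beats Alpha, Sigma; loses to Kappa, Tau — 2 pairwise wins.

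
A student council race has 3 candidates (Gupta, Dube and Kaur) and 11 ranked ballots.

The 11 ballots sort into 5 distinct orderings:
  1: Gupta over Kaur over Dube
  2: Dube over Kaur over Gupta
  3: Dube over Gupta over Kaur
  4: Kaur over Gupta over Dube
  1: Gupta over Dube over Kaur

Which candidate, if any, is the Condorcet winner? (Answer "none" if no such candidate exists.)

none

Check each pair by majority over 11 ballots:
Gupta–Dube: Gupta 6–5.
Gupta vs Kaur: 5 to 6, Kaur.
Dube–Kaur: Dube 6–5.
Each candidate drops at least one matchup (Gupta loses to Kaur; Dube loses to Gupta; Kaur loses to Dube); the cycle Gupta → Dube → Kaur → Gupta rules out a Condorcet winner.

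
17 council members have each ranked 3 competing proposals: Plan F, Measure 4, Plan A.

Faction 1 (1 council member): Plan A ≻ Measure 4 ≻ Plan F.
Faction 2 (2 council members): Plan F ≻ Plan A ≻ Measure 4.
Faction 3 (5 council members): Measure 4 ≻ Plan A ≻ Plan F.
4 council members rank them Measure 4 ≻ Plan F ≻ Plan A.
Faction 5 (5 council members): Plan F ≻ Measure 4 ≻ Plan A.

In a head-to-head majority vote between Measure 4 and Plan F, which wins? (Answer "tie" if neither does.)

Ballots ranking Measure 4 above Plan F: 1 + 5 + 4 = 10.
Ballots ranking Plan F above Measure 4: 17 − 10 = 7.
Measure 4 wins the head-to-head 10–7.

Measure 4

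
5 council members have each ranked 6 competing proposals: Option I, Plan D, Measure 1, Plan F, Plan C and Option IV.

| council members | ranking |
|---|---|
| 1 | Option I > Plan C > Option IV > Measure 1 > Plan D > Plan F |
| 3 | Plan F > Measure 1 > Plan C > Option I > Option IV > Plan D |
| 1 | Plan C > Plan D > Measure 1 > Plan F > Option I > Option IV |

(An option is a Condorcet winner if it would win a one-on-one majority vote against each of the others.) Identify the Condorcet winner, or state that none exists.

Pairwise majorities:
Option I vs Plan D: 4 to 1, Option I.
Option I vs Measure 1: Option I is ranked higher on 1 ballot, Measure 1 on 4. Measure 1 wins 4–1.
Option I vs Plan F: 1 for Option I, 4 for Plan F — Plan F by 4–1.
Option I vs Plan C: Option I is ranked higher on 1 ballot, Plan C on 4. Plan C wins 4–1.
Option I vs Option IV: 1+3+1 = 5 for Option I, 0 for Option IV — Option I by 5–0.
Plan D vs Measure 1: Plan D is ranked higher on 1 ballot, Measure 1 on 4. Measure 1 wins 4–1.
Plan D vs Plan F: Plan D preferred on 1+1 = 2 ballots; Plan F wins 3–2.
Plan D vs Plan C: Plan D is ranked higher on 0 ballots, Plan C on 5. Plan C wins 5–0.
Plan D vs Option IV: Plan D is ranked higher on 1 ballot, Option IV on 4. Option IV wins 4–1.
Measure 1 vs Plan F: 1+1 = 2 for Measure 1, 3 for Plan F — Plan F by 3–2.
Measure 1 vs Plan C: Measure 1 is ranked higher on 3 ballots, Plan C on 2. Measure 1 wins 3–2.
Measure 1 vs Option IV: Measure 1 is ranked higher on 3+1 = 4 ballots, Option IV on 1. Measure 1 wins 4–1.
Plan F vs Plan C: Plan F preferred on 3 ballots; Plan F wins 3–2.
Plan F vs Option IV: 4 to 1, Plan F.
Plan C vs Option IV: Plan C preferred on 1+3+1 = 5 ballots; Plan C wins 5–0.
Plan F beats each of Option I, Plan D, Measure 1, Plan C, Option IV — Plan F is the Condorcet winner.

Plan F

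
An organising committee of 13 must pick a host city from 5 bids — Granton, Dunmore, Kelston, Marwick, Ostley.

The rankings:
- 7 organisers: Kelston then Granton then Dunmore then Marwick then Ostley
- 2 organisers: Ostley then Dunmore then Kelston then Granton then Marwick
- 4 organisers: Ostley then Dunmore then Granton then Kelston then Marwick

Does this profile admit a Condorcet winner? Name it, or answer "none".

Check each pair by majority over 13 ballots:
Granton vs Dunmore: 7 for Granton, 6 for Dunmore — Granton by 7–6.
Granton vs Kelston: 4 for Granton, 9 for Kelston — Kelston by 9–4.
Granton vs Marwick: 7+2+4 = 13 for Granton, 0 for Marwick — Granton by 13–0.
Granton vs Ostley: Granton wins 7–6.
Dunmore vs Kelston: 6 to 7, Kelston.
Dunmore vs Marwick: Dunmore, 13–0.
Dunmore vs Ostley: Dunmore, 7–6.
Kelston vs Marwick: Kelston wins 13–0.
Kelston vs Ostley: 7 for Kelston, 6 for Ostley — Kelston by 7–6.
Marwick vs Ostley: Marwick wins 7–6.
Kelston defeats every rival head-to-head and is the Condorcet winner.

Kelston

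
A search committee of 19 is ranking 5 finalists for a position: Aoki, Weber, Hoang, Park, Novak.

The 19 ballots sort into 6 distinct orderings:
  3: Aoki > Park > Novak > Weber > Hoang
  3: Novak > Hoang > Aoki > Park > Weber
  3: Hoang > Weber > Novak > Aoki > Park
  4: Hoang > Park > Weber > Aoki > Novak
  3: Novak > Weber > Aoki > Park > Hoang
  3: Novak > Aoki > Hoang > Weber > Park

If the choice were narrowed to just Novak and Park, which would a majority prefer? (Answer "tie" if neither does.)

Novak

Ballots ranking Novak above Park: 3 + 3 + 3 + 3 = 12.
Ballots ranking Park above Novak: 19 − 12 = 7.
Novak wins the head-to-head 12–7.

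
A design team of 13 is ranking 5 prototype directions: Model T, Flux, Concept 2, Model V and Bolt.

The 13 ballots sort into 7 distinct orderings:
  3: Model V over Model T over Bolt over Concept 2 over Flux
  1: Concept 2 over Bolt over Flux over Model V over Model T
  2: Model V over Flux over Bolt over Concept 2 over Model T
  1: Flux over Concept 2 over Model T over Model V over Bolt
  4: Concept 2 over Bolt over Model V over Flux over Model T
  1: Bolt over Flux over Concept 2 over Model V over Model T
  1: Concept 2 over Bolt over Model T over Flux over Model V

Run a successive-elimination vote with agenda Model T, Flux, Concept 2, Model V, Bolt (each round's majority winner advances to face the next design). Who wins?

Concept 2

Round 1: Model T vs Flux — 4–9, Flux advances.
Round 2: Flux vs Concept 2 — 4–9, Concept 2 advances.
Round 3: Concept 2 vs Model V — 8–5, Concept 2 advances.
Round 4: Concept 2 vs Bolt — 7–6, Concept 2 advances.
The agenda winner is Concept 2.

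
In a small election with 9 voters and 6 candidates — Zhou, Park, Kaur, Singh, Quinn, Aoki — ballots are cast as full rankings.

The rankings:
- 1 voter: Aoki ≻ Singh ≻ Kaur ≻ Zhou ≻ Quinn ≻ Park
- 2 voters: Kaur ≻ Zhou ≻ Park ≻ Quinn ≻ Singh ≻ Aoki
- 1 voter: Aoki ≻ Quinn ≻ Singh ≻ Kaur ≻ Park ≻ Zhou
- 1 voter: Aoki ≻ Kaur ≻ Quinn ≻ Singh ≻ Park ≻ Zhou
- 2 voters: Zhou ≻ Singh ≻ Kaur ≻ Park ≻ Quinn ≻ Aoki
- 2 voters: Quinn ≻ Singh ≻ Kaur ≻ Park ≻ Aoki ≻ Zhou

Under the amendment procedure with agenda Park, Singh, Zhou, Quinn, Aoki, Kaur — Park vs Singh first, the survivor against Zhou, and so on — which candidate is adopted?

Kaur

Round 1: Park vs Singh — 2–7, Singh advances.
Round 2: Singh vs Zhou — 5–4, Singh advances.
Round 3: Singh vs Quinn — 3–6, Quinn advances.
Round 4: Quinn vs Aoki — 6–3, Quinn advances.
Round 5: Quinn vs Kaur — 3–6, Kaur advances.
Kaur survives the agenda.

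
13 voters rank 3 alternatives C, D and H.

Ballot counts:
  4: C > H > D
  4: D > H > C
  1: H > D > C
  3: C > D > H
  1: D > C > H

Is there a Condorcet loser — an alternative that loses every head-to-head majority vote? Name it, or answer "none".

H

Pairwise majorities:
C vs D: C wins 7–6.
C–H: C 8–5.
D vs H: 8 to 5, D.
H is beaten in every head-to-head and is the Condorcet loser.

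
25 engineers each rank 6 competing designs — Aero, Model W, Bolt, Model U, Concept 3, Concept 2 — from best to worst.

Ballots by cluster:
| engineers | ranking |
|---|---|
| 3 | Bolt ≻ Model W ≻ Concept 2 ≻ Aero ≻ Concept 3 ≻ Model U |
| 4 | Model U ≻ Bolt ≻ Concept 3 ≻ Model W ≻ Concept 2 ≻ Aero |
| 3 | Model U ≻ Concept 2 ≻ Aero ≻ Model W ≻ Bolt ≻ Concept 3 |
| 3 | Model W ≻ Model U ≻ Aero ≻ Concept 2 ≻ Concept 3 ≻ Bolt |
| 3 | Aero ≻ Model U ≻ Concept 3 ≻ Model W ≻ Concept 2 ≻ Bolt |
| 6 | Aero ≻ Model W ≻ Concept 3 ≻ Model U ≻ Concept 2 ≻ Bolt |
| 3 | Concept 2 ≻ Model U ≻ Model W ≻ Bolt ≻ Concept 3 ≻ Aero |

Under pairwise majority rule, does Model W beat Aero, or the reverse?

Model W

Ballots ranking Model W above Aero: 3 + 4 + 3 + 3 = 13.
Ballots ranking Aero above Model W: 25 − 13 = 12.
Model W wins the head-to-head 13–12.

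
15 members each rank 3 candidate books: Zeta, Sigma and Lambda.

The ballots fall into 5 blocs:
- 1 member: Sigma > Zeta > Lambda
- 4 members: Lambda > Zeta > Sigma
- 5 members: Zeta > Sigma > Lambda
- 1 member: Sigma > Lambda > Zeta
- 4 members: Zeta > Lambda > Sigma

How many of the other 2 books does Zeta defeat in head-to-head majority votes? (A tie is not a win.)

Zeta against each rival (15 members):
Zeta vs Sigma: 13 to 2, Zeta.
Zeta vs Lambda: Zeta preferred on 1+5+4 = 10 ballots; Zeta wins 10–5.
Zeta beats Sigma, Lambda — 2 pairwise wins.

2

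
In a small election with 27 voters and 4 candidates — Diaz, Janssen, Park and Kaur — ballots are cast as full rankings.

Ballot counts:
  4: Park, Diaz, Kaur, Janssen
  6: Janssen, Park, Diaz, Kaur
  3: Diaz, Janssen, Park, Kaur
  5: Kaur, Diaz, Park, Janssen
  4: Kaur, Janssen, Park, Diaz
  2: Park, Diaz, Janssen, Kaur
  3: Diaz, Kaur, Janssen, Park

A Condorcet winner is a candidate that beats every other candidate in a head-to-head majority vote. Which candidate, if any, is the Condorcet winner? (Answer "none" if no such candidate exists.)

none

Check each pair by majority over 27 ballots:
Diaz vs Janssen: 17 to 10, Diaz.
Diaz–Park: Park 16–11.
Diaz vs Kaur: Diaz preferred on 4+6+3+2+3 = 18 ballots; Diaz wins 18–9.
Janssen vs Park: Janssen preferred on 6+3+4+3 = 16 ballots; Janssen wins 16–11.
Janssen vs Kaur: Kaur wins 16–11.
Park vs Kaur: Park wins 15–12.
No candidate is unbeaten: Diaz loses to Park; Janssen loses to Diaz; Park loses to Janssen; Kaur loses to Diaz. In particular Diaz beats Janssen beats Park beats Diaz is a majority cycle — no Condorcet winner exists.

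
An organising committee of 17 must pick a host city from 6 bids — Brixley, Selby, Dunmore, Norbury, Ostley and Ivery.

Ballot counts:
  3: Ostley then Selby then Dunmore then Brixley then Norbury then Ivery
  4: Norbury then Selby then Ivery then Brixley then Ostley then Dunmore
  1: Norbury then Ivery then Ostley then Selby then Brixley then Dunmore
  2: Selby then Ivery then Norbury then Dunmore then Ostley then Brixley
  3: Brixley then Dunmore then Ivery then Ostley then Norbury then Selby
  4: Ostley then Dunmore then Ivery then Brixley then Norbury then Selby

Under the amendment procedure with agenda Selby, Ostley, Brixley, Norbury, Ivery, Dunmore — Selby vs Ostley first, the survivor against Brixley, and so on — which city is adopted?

Dunmore

Round 1: Selby vs Ostley — 6–11, Ostley advances.
Round 2: Ostley vs Brixley — 10–7, Ostley advances.
Round 3: Ostley vs Norbury — 10–7, Ostley advances.
Round 4: Ostley vs Ivery — 7–10, Ivery advances.
Round 5: Ivery vs Dunmore — 7–10, Dunmore advances.
Dunmore survives the agenda.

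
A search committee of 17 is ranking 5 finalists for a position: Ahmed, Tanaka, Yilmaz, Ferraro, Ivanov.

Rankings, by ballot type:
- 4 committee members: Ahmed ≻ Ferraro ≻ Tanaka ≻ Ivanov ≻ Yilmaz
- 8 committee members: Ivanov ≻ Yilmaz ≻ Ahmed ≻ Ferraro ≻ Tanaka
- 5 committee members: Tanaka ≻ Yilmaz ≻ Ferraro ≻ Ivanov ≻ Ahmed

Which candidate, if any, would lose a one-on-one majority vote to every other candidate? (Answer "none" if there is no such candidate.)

none

Pairwise majorities:
Ahmed vs Tanaka: Ahmed wins 12–5.
Ahmed vs Yilmaz: Yilmaz, 13–4.
Ahmed vs Ferraro: Ahmed, 12–5.
Ahmed vs Ivanov: 4 to 13, Ivanov.
Tanaka–Yilmaz: Tanaka 9–8.
Tanaka–Ferraro: Ferraro 12–5.
Tanaka vs Ivanov: 4+5 = 9 for Tanaka, 8 for Ivanov — Tanaka by 9–8.
Yilmaz vs Ferraro: 8+5 = 13 for Yilmaz, 4 for Ferraro — Yilmaz by 13–4.
Yilmaz vs Ivanov: Yilmaz is ranked higher on 5 ballots, Ivanov on 12. Ivanov wins 12–5.
Ferraro vs Ivanov: Ferraro preferred on 4+5 = 9 ballots; Ferraro wins 9–8.
No candidate is winless: Ahmed beats Tanaka; Tanaka beats Yilmaz; Yilmaz beats Ahmed; Ferraro beats Tanaka; Ivanov beats Ahmed. There is no Condorcet loser.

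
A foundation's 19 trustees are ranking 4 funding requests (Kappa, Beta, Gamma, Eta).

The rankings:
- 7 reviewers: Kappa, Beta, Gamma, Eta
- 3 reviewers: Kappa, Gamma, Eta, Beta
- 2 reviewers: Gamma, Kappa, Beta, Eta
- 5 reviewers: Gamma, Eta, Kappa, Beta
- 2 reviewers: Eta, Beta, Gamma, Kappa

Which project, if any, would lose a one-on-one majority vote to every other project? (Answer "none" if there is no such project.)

Beta

Pairwise majorities:
Kappa vs Beta: 7+3+2+5 = 17 for Kappa, 2 for Beta — Kappa by 17–2.
Kappa–Gamma: Kappa 10–9.
Kappa vs Eta: 12 to 7, Kappa.
Beta vs Gamma: 9 to 10, Gamma.
Beta vs Eta: Beta is ranked higher on 7+2 = 9 ballots, Eta on 10. Eta wins 10–9.
Gamma vs Eta: Gamma, 17–2.
Only Beta has no wins; Beta is the Condorcet loser.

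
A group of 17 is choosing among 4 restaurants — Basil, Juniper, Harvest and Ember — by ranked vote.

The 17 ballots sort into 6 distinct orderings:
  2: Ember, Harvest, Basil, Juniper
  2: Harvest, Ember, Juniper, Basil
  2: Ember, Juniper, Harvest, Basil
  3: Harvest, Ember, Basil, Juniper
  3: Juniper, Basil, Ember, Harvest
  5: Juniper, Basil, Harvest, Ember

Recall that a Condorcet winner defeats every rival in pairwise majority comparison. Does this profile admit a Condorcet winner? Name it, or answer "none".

none

Pairwise majorities:
Basil vs Juniper: Juniper, 12–5.
Basil vs Harvest: Harvest wins 9–8.
Basil–Ember: Ember 9–8.
Juniper vs Harvest: Juniper wins 10–7.
Juniper–Ember: Ember 9–8.
Harvest vs Ember: Harvest wins 10–7.
Every restaurant loses at least once (Basil loses to Juniper; Juniper loses to Ember; Harvest loses to Juniper; Ember loses to Harvest). The majority relation contains the cycle Juniper > Harvest > Ember > Juniper, so there is no Condorcet winner.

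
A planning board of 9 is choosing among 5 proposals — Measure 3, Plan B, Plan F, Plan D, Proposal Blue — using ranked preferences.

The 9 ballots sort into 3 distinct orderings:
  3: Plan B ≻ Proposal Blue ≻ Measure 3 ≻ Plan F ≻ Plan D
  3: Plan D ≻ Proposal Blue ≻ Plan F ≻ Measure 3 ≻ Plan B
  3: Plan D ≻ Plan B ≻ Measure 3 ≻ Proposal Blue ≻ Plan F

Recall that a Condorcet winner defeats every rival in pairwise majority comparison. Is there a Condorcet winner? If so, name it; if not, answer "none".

Pairwise majorities:
Measure 3 vs Plan B: Plan B, 6–3.
Measure 3 vs Plan F: Measure 3, 6–3.
Measure 3 vs Plan D: Plan D wins 6–3.
Measure 3 vs Proposal Blue: Proposal Blue, 6–3.
Plan B vs Plan F: Plan B wins 6–3.
Plan B vs Plan D: Plan D, 6–3.
Plan B vs Proposal Blue: Plan B wins 6–3.
Plan F vs Plan D: Plan D, 6–3.
Plan F vs Proposal Blue: Proposal Blue, 9–0.
Plan D–Proposal Blue: Plan D 6–3.
Only Plan D has no losses; Plan D is the Condorcet winner.

Plan D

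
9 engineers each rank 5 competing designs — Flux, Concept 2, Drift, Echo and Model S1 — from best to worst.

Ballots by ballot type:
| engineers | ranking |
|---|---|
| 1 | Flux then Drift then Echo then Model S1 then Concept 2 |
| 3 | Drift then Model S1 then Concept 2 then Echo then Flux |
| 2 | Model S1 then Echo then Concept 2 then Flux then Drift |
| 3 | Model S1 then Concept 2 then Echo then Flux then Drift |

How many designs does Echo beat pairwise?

2

Echo against each rival (9 engineers):
Echo vs Flux: Echo is ranked higher on 3+2+3 = 8 ballots, Flux on 1. Echo wins 8–1.
Echo vs Concept 2: 1+2 = 3 for Echo, 6 for Concept 2 — Concept 2 by 6–3.
Echo–Drift: Echo 5–4.
Echo vs Model S1: Model S1 wins 8–1.
Echo beats Flux, Drift; loses to Concept 2, Model S1 — 2 pairwise wins.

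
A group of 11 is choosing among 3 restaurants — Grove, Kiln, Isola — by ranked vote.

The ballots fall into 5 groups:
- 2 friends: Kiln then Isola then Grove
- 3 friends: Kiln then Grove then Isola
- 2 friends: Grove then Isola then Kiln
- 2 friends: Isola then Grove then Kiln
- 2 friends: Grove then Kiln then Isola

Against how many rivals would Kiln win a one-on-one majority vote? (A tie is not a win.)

1

Kiln against each rival (11 friends):
Kiln vs Grove: 2+3 = 5 for Kiln, 6 for Grove — Grove by 6–5.
Kiln vs Isola: Kiln, 7–4.
Kiln beats Isola; loses to Grove — 1 pairwise win.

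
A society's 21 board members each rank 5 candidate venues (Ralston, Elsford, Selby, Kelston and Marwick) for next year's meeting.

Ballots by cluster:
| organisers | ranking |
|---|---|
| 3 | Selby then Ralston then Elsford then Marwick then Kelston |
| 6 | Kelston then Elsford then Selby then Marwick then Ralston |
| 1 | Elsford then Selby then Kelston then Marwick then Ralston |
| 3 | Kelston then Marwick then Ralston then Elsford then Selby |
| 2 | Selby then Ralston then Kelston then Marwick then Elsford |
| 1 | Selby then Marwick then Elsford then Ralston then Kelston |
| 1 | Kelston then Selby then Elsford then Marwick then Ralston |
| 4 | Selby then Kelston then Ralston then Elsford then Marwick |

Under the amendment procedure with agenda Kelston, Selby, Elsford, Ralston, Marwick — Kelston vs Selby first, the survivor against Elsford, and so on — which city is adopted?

Selby

Round 1: Kelston vs Selby — 10–11, Selby advances.
Round 2: Selby vs Elsford — 11–10, Selby advances.
Round 3: Selby vs Ralston — 18–3, Selby advances.
Round 4: Selby vs Marwick — 18–3, Selby advances.
The agenda winner is Selby.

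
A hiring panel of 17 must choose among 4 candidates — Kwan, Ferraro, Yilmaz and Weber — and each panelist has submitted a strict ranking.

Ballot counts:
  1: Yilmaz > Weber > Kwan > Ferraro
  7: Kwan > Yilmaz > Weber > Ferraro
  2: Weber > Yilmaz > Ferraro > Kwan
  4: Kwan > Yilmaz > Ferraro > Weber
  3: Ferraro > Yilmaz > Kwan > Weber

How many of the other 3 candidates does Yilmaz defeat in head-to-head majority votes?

2

Yilmaz against each rival (17 committee members):
Yilmaz vs Kwan: Yilmaz preferred on 1+2+3 = 6 ballots; Kwan wins 11–6.
Yilmaz vs Ferraro: Yilmaz preferred on 1+7+2+4 = 14 ballots; Yilmaz wins 14–3.
Yilmaz vs Weber: Yilmaz, 15–2.
Yilmaz beats Ferraro, Weber; loses to Kwan — 2 pairwise wins.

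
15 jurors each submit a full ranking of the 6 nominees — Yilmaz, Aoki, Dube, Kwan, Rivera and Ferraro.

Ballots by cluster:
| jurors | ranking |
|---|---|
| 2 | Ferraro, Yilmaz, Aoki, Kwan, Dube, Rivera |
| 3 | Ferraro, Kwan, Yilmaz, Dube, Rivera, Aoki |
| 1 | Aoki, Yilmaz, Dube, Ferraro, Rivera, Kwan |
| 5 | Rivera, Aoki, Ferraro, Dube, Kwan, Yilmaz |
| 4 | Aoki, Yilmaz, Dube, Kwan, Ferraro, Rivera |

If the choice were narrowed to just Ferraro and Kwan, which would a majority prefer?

Ferraro

Ballots ranking Ferraro above Kwan: 2 + 3 + 1 + 5 = 11.
Ballots ranking Kwan above Ferraro: 15 − 11 = 4.
Ferraro wins the head-to-head 11–4.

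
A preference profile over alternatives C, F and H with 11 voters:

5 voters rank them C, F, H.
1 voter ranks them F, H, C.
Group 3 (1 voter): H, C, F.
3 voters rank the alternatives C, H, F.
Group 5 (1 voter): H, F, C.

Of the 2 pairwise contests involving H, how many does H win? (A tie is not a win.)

0

H against each rival (11 voters):
H vs C: C wins 8–3.
H vs F: F, 6–5.
H beats no one; loses to C, F — 0 pairwise wins.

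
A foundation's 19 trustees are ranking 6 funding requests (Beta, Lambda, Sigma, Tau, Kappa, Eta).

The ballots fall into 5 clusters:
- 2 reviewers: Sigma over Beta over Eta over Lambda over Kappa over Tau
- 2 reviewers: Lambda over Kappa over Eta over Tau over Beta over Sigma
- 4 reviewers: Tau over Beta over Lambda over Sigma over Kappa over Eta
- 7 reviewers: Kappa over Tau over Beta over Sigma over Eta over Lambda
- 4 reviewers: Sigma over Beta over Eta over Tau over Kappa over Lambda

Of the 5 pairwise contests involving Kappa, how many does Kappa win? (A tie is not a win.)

3

Kappa against each rival (19 reviewers):
Kappa vs Beta: Beta wins 10–9.
Kappa–Lambda: Kappa 11–8.
Kappa vs Sigma: Kappa preferred on 2+7 = 9 ballots; Sigma wins 10–9.
Kappa–Tau: Kappa 11–8.
Kappa vs Eta: Kappa wins 13–6.
Kappa beats Lambda, Tau, Eta; loses to Beta, Sigma — 3 pairwise wins.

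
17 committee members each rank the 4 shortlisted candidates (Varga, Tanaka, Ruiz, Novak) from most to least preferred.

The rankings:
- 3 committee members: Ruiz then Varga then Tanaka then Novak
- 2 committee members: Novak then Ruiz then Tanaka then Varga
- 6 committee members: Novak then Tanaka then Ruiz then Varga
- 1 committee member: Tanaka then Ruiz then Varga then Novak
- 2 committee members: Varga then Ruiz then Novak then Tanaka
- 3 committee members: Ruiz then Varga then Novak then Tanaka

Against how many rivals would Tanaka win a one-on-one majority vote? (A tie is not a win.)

Tanaka against each rival (17 committee members):
Tanaka vs Varga: Tanaka preferred on 2+6+1 = 9 ballots; Tanaka wins 9–8.
Tanaka vs Ruiz: Ruiz, 10–7.
Tanaka–Novak: Novak 13–4.
Tanaka beats Varga; loses to Ruiz, Novak — 1 pairwise win.

1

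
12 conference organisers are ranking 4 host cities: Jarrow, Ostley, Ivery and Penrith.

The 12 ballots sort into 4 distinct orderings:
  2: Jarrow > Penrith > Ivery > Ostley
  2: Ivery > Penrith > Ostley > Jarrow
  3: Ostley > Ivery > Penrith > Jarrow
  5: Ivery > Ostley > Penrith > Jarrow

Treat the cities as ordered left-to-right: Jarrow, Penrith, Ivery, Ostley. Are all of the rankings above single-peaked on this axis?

yes

Axis positions: Jarrow=1, Penrith=2, Ivery=3, Ostley=4.
Group 1 (peak Jarrow at position 1): ranking walks positions 1-2-3-4, expanding outward from the peak — single-peaked.
Group 2 (peak Ivery at position 3): ranking walks positions 3-2-4-1, expanding outward from the peak — single-peaked.
Group 3 (peak Ostley at position 4): ranking walks positions 4-3-2-1, expanding outward from the peak — single-peaked.
Group 4 (peak Ivery at position 3): ranking walks positions 3-4-2-1, expanding outward from the peak — single-peaked.
Every ranking is single-peaked on this axis.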